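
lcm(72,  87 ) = 2088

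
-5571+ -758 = - 6329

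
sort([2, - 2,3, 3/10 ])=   [ - 2, 3/10, 2,3]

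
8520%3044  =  2432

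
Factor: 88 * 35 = 3080 = 2^3*5^1*7^1 * 11^1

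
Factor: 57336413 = 6791^1*8443^1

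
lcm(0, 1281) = 0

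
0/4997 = 0 = 0.00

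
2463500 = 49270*50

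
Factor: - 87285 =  - 3^1*5^1*11^1*23^2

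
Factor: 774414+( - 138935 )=635479 = 13^1*48883^1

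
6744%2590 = 1564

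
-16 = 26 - 42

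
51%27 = 24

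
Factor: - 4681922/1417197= - 2^1*3^(-1) * 7^1*334423^1*472399^ ( - 1 )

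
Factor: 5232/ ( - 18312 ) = - 2^1*7^( - 1 )= - 2/7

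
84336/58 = 1454 +2/29  =  1454.07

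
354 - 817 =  - 463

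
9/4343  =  9/4343 = 0.00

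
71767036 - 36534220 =35232816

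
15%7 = 1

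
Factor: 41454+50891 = 5^1*11^1*23^1*  73^1 = 92345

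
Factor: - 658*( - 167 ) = 2^1*7^1*47^1*167^1 = 109886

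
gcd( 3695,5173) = 739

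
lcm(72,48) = 144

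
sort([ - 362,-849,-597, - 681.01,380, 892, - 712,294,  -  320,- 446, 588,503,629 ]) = [ - 849, - 712,- 681.01, - 597 ,  -  446, - 362, - 320,294,380,  503,588,629,892 ]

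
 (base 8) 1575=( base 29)11N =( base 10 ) 893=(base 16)37d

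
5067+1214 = 6281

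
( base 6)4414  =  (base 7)2653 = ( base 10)1018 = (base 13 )604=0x3FA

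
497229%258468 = 238761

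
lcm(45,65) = 585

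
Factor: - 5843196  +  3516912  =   -2^2*3^2*19^2*179^1 = -  2326284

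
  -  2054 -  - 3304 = 1250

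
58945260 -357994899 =-299049639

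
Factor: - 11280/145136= -3^1*5^1*193^( - 1 ) = - 15/193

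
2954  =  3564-610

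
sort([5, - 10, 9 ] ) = [ - 10,5,9] 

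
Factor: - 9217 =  - 13^1*709^1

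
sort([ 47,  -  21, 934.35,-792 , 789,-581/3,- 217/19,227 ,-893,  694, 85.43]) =[  -  893, - 792, - 581/3, - 21, -217/19,47, 85.43,  227,694,789,934.35]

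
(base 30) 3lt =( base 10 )3359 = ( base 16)D1F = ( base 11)2584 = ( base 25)599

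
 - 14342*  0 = 0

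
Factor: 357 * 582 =207774 = 2^1*3^2 * 7^1 * 17^1*97^1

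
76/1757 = 76/1757 = 0.04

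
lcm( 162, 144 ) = 1296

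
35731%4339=1019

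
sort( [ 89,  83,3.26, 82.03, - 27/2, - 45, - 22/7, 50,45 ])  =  [ - 45, - 27/2, - 22/7 , 3.26, 45, 50,  82.03,83,  89 ]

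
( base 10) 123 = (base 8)173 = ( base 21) 5i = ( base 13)96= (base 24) 53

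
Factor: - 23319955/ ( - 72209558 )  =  2^( - 1)*5^1 * 23^ ( -2)*131^( - 1)*521^( - 1)*4663991^1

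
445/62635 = 89/12527=0.01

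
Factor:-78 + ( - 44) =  - 2^1*61^1 = - 122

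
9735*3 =29205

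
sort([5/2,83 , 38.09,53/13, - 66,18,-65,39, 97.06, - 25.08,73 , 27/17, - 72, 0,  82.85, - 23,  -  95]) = [- 95, - 72,  -  66, -65 , - 25.08,-23, 0, 27/17,5/2,53/13,18,38.09, 39,73,82.85, 83,97.06]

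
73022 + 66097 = 139119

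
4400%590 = 270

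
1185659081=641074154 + 544584927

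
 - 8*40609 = - 324872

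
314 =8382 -8068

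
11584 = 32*362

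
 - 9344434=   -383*24398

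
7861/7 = 1123 = 1123.00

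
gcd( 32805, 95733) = 9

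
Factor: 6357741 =3^1*13^1*163019^1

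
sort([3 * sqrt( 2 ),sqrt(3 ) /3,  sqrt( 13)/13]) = [ sqrt( 13) /13, sqrt (3 )/3,  3 * sqrt( 2 ) ]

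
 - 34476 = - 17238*2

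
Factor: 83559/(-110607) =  - 173^1 * 229^(-1) = -  173/229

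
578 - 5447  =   - 4869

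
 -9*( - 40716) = 366444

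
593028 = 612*969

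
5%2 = 1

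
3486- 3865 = -379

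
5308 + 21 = 5329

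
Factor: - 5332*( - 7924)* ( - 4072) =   -  172045127296 = - 2^7*7^1*31^1*43^1*283^1*509^1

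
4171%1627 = 917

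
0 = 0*6147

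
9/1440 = 1/160 =0.01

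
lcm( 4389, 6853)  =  390621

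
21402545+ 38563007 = 59965552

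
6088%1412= 440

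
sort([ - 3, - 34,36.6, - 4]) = [-34, - 4, - 3,36.6]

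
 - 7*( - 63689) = 445823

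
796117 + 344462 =1140579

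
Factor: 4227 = 3^1 *1409^1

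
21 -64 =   -  43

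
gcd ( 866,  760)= 2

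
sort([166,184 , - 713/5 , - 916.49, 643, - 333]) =[- 916.49, - 333, -713/5,166 , 184,643 ]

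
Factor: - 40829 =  - 40829^1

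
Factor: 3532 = 2^2*883^1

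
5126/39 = 5126/39 = 131.44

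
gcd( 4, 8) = 4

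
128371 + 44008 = 172379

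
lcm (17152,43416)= 1389312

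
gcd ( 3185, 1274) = 637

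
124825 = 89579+35246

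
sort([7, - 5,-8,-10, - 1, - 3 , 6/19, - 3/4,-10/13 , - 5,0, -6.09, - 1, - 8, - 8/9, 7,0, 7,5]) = [-10, - 8, - 8, - 6.09, - 5, - 5, - 3, - 1, - 1, - 8/9,- 10/13, - 3/4,0, 0,6/19  ,  5,7,7,7 ] 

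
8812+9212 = 18024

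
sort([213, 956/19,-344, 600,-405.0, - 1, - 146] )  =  [ - 405.0, - 344 ,-146,  -  1, 956/19, 213,600] 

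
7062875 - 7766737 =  -703862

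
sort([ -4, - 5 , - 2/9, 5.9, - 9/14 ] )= [ - 5, - 4, - 9/14, - 2/9, 5.9 ]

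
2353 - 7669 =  - 5316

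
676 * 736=497536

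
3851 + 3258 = 7109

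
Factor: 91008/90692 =288/287 = 2^5*3^2 * 7^(-1 )*41^(  -  1 )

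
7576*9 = 68184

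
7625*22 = 167750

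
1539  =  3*513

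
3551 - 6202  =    -  2651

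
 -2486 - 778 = - 3264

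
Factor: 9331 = 7^1*31^1*43^1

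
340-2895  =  -2555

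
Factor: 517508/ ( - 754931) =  - 2^2 *67^1*1931^1 * 754931^(  -  1)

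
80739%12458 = 5991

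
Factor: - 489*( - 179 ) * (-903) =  - 79040493= - 3^2*7^1 * 43^1*163^1*179^1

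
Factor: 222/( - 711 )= - 74/237 = -2^1*3^ ( - 1) * 37^1 * 79^( -1 )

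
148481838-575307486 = -426825648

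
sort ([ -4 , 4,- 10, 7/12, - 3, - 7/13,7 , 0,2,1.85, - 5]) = [-10,-5,  -  4,  -  3, - 7/13,0 , 7/12,1.85, 2, 4, 7] 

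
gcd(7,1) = 1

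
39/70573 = 39/70573=0.00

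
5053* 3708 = 18736524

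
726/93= 7 + 25/31 = 7.81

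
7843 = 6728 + 1115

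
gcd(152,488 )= 8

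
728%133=63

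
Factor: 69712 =2^4*4357^1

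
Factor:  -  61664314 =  - 2^1*107^2 * 2693^1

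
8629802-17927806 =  - 9298004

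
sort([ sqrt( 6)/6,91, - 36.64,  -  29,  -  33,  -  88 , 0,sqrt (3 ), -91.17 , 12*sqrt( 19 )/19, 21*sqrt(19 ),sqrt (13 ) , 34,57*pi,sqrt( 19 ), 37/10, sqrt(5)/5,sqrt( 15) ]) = [-91.17,  -  88, - 36.64,-33, - 29,0,sqrt(6)/6,sqrt( 5)/5, sqrt(3), 12*sqrt( 19)/19, sqrt( 13 ),37/10,sqrt(15) , sqrt( 19), 34,91,21*sqrt(19) , 57 * pi]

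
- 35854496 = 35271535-71126031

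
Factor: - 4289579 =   -  7^1*612797^1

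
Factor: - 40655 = - 5^1*47^1*173^1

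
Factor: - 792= - 2^3*3^2*11^1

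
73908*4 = 295632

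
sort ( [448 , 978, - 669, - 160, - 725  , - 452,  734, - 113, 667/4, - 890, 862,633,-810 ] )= [ - 890, - 810,-725, - 669, - 452, - 160,-113, 667/4, 448 , 633,734,862, 978 ] 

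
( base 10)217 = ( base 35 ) 67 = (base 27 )81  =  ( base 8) 331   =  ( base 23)9a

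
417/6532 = 417/6532=   0.06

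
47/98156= 47/98156= 0.00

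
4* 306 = 1224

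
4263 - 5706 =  - 1443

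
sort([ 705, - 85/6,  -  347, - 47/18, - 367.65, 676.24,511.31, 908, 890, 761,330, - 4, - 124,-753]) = [ - 753, - 367.65 , - 347, - 124 , - 85/6, - 4, - 47/18, 330, 511.31,  676.24, 705, 761,  890, 908]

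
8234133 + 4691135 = 12925268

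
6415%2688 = 1039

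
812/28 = 29= 29.00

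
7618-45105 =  - 37487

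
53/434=53/434 = 0.12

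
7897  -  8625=  -  728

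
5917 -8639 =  - 2722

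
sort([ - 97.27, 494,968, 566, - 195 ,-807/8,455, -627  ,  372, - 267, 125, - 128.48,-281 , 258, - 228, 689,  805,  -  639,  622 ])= [ - 639, - 627, - 281, - 267, - 228,  -  195,- 128.48 , - 807/8,-97.27, 125, 258, 372, 455, 494,566, 622 , 689, 805, 968]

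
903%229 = 216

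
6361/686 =9 + 187/686 = 9.27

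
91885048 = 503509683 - 411624635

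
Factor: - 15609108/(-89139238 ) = 7804554/44569619= 2^1*3^1 *19^1*223^1*307^1*44569619^( - 1)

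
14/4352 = 7/2176 = 0.00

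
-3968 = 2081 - 6049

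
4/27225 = 4/27225= 0.00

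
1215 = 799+416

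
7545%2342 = 519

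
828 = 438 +390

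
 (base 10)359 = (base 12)25B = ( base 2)101100111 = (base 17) 142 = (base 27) D8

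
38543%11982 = 2597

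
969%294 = 87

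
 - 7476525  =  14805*( - 505) 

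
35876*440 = 15785440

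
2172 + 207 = 2379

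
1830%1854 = 1830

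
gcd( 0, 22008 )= 22008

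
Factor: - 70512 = -2^4*3^1*13^1 * 113^1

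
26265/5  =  5253 = 5253.00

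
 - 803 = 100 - 903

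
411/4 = 102 + 3/4 = 102.75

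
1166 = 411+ 755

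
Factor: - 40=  - 2^3*5^1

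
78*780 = 60840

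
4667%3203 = 1464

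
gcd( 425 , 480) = 5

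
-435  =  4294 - 4729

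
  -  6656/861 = -8 + 232/861 = - 7.73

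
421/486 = 421/486  =  0.87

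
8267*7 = 57869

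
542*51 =27642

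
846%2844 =846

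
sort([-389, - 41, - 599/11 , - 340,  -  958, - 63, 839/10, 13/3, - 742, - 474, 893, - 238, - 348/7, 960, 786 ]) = [ - 958 , - 742, - 474, - 389, - 340, - 238, - 63, - 599/11, - 348/7, - 41, 13/3, 839/10, 786,893, 960] 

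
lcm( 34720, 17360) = 34720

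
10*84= 840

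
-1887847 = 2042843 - 3930690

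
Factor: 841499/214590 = 2^(-1) * 3^( - 1)*5^(-1 )*23^( - 1)*311^(-1) * 883^1*953^1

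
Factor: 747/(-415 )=-3^2*5^(-1 ) = - 9/5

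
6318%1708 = 1194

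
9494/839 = 11+265/839 = 11.32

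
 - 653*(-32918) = 21495454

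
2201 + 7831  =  10032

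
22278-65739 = - 43461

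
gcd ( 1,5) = 1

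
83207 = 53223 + 29984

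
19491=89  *219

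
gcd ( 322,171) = 1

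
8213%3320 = 1573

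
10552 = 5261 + 5291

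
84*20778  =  1745352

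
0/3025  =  0= 0.00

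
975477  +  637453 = 1612930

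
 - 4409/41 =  - 108 + 19/41 = - 107.54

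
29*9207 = 267003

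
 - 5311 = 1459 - 6770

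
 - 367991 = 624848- 992839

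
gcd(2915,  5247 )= 583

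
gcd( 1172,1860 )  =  4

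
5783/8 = 5783/8  =  722.88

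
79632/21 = 3792 = 3792.00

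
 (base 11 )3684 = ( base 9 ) 6535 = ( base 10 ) 4811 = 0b1001011001011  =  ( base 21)aj2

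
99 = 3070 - 2971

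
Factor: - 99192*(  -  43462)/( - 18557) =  - 4311082704/18557 = - 2^4*3^1 * 7^(-1)*11^( - 1 )*  31^1*241^(-1 )*701^1 * 4133^1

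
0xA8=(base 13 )cc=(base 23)77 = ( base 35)4S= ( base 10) 168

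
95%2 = 1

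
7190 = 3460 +3730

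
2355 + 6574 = 8929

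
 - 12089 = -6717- 5372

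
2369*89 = 210841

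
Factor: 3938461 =29^1*67^1 * 2027^1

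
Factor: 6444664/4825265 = 2^3*5^( - 1)*97^( - 1)*9949^( - 1)*805583^1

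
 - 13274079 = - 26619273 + 13345194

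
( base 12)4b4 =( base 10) 712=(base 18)23a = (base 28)PC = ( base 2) 1011001000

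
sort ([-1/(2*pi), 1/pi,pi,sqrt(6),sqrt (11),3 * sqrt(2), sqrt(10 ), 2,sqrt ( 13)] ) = [- 1/(2*pi),1/pi,2 , sqrt(6),pi,sqrt(10),  sqrt (11),sqrt(13),3*sqrt( 2)]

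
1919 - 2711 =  -792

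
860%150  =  110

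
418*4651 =1944118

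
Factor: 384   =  2^7 * 3^1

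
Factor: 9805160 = 2^3*5^1*245129^1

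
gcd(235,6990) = 5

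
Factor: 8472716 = 2^2*7^1*302597^1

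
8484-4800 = 3684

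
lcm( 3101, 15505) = 15505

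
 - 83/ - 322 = 83/322= 0.26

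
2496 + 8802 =11298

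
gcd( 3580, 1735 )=5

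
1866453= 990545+875908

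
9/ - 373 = -1 + 364/373 = - 0.02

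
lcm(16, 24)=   48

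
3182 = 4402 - 1220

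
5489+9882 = 15371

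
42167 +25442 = 67609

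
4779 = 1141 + 3638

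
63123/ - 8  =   - 63123/8 = - 7890.38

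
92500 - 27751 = 64749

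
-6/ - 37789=6/37789 = 0.00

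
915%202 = 107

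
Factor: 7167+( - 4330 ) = 2837 = 2837^1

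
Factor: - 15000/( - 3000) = 5^1 = 5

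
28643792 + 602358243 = 631002035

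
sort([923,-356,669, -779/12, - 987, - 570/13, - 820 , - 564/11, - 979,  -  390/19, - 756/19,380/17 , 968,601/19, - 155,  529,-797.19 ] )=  [ - 987, - 979, - 820, - 797.19, - 356, -155,-779/12,-564/11,  -  570/13, - 756/19, - 390/19,  380/17,601/19 , 529, 669, 923,  968 ] 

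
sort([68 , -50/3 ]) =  [ -50/3, 68 ] 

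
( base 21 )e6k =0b1100010110000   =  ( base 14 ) 2436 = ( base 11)4826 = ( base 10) 6320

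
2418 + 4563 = 6981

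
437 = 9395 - 8958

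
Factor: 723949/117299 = 7^(-1)*13^(- 1)*1289^( - 1)*723949^1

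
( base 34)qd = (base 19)294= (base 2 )1110000001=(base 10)897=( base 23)1G0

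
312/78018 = 52/13003 = 0.00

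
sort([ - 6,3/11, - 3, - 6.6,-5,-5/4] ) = [  -  6.6, - 6,-5, - 3, - 5/4,3/11]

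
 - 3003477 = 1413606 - 4417083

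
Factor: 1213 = 1213^1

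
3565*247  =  880555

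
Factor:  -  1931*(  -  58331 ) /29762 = 112637161/29762 = 2^( - 1 )* 7^1* 13^1* 23^ (  -  1 )*641^1 * 647^ ( - 1 )*1931^1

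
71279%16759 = 4243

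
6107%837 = 248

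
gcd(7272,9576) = 72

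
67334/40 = 33667/20  =  1683.35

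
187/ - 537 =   -  187/537 = -0.35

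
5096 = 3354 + 1742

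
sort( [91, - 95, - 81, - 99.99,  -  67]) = [ - 99.99, - 95, - 81 , - 67,91] 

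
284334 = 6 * 47389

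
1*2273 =2273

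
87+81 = 168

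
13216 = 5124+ 8092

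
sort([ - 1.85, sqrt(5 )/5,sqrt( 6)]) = [ - 1.85,  sqrt( 5) /5,sqrt ( 6) ] 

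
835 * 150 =125250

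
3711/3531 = 1237/1177 = 1.05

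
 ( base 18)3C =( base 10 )66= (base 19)39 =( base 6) 150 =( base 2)1000010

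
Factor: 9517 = 31^1*307^1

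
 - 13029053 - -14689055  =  1660002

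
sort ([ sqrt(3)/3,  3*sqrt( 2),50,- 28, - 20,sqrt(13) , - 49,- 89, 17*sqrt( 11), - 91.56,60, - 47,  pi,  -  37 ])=[-91.56,- 89,-49, - 47,  -  37, - 28,-20, sqrt( 3) /3,  pi, sqrt(13),3 * sqrt( 2),  50, 17*sqrt ( 11), 60]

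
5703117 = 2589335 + 3113782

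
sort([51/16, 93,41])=[51/16 , 41, 93]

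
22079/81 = 272+47/81 = 272.58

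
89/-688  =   - 89/688  =  - 0.13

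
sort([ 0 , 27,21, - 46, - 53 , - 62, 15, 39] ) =[ - 62, - 53 , - 46, 0, 15 , 21,  27,39 ] 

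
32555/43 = 757 + 4/43 =757.09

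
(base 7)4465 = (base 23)315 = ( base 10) 1615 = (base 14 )835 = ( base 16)64F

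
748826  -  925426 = -176600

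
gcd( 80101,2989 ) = 7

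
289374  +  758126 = 1047500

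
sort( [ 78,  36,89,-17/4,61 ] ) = [- 17/4,36, 61, 78,89] 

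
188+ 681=869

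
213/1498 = 213/1498 = 0.14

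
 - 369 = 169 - 538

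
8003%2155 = 1538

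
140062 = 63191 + 76871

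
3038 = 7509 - 4471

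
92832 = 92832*1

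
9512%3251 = 3010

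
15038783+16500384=31539167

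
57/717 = 19/239= 0.08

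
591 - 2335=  - 1744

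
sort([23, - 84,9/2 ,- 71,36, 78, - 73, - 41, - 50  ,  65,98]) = [- 84 , - 73, - 71 , - 50, - 41,  9/2 , 23,36,65 , 78, 98 ]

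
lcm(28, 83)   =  2324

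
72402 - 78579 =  - 6177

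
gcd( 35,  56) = 7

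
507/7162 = 507/7162= 0.07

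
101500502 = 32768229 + 68732273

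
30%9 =3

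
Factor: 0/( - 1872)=0 = 0^1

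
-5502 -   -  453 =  - 5049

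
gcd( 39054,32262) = 1698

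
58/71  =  58/71 = 0.82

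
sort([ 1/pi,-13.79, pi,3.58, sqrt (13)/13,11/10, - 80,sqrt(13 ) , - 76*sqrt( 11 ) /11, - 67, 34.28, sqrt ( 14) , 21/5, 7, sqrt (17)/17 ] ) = [ - 80, - 67, -76*sqrt (11 ) /11 , - 13.79,sqrt( 17)/17, sqrt( 13)/13,1/pi , 11/10,pi,3.58, sqrt( 13),sqrt(14 ),21/5 , 7,34.28 ]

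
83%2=1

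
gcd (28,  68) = 4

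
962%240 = 2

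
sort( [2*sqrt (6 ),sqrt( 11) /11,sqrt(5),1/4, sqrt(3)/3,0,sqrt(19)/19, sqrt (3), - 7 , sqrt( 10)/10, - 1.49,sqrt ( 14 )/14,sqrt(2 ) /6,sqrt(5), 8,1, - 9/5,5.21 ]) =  [ - 7, - 9/5,-1.49, 0, sqrt( 19) /19,sqrt( 2)/6,  1/4,sqrt (14 ) /14 , sqrt(11 )/11,  sqrt (10)/10, sqrt( 3)/3,  1,sqrt(3 ),sqrt (5),sqrt(5) , 2*sqrt(6 ),  5.21,8]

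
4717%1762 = 1193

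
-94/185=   -94/185 = -0.51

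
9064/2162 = 4 + 208/1081  =  4.19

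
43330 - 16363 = 26967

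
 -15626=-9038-6588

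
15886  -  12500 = 3386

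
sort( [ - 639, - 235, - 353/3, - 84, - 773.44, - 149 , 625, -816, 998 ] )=[ - 816,-773.44,  -  639,  -  235, - 149, - 353/3, - 84 , 625,998]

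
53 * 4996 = 264788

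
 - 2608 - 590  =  -3198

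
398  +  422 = 820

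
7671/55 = 139  +  26/55 = 139.47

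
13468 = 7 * 1924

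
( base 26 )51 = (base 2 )10000011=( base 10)131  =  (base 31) 47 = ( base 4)2003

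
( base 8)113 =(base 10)75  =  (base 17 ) 47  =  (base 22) 39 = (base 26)2N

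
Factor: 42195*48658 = 2^1*3^1*5^1 * 29^1*97^1*24329^1 = 2053124310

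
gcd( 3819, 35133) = 3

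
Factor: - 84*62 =  -  5208= - 2^3 * 3^1*7^1 * 31^1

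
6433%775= 233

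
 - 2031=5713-7744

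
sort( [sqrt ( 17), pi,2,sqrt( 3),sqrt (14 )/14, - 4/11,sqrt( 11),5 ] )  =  [-4/11, sqrt(14) /14,sqrt( 3),2,pi, sqrt( 11),sqrt ( 17),5]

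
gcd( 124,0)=124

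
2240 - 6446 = - 4206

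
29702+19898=49600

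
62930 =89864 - 26934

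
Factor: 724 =2^2*181^1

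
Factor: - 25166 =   -  2^1*12583^1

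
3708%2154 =1554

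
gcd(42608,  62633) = 1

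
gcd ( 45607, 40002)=59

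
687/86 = 687/86 = 7.99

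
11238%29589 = 11238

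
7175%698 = 195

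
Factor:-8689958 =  - 2^1*17^1 * 255587^1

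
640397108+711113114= 1351510222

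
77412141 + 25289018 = 102701159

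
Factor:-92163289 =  - 97^1*487^1*1951^1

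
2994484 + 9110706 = 12105190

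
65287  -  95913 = -30626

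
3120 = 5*624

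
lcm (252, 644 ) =5796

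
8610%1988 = 658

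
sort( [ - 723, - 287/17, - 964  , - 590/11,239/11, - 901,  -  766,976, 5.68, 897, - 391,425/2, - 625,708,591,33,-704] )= [-964, - 901, - 766,-723,-704,-625,-391, - 590/11,-287/17,5.68, 239/11,33, 425/2,591, 708,897, 976]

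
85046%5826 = 3482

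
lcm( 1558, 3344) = 137104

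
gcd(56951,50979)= 1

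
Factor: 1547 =7^1*13^1*17^1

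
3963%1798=367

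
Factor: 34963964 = 2^2*7^1 * 37^1*33749^1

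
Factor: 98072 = 2^3*13^1*23^1 * 41^1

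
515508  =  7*73644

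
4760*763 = 3631880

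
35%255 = 35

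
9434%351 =308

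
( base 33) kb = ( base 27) ON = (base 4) 22133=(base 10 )671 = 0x29f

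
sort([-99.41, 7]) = [  -  99.41, 7 ] 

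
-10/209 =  - 1 + 199/209 = - 0.05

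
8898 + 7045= 15943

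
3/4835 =3/4835 = 0.00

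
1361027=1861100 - 500073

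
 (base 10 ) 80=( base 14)5a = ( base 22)3E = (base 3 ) 2222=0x50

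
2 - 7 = -5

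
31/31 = 1 =1.00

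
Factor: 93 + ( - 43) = 50=   2^1*5^2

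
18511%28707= 18511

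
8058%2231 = 1365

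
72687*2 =145374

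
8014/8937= 8014/8937 = 0.90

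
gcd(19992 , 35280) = 1176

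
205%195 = 10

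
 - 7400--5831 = - 1569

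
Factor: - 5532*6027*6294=- 2^3*3^3*7^2*41^1*461^1*1049^1 = - 209850545016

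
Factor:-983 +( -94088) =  - 95071 = - 95071^1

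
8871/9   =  985 + 2/3 = 985.67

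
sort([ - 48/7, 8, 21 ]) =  [  -  48/7,8,21]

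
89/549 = 89/549 = 0.16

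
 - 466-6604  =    -  7070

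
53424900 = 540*98935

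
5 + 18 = 23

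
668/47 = 668/47 = 14.21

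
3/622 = 3/622 = 0.00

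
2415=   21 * 115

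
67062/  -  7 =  - 9581 + 5/7 = -  9580.29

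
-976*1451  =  -1416176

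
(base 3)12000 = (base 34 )3x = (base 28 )4n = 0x87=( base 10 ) 135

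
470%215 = 40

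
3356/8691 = 3356/8691 = 0.39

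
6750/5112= 375/284 = 1.32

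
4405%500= 405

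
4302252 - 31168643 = -26866391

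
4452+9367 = 13819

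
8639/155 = 55 +114/155 = 55.74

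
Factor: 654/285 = 2^1*5^ (-1 )*19^( - 1)*109^1 = 218/95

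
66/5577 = 2/169 = 0.01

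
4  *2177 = 8708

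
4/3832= 1/958  =  0.00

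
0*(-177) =0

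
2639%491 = 184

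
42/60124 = 21/30062 = 0.00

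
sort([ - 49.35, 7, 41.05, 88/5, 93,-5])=[ - 49.35, - 5, 7, 88/5,  41.05,93]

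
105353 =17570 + 87783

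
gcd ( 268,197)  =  1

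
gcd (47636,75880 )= 4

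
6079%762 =745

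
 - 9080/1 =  - 9080 = - 9080.00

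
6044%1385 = 504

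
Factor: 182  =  2^1*7^1*13^1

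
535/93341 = 535/93341 = 0.01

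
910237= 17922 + 892315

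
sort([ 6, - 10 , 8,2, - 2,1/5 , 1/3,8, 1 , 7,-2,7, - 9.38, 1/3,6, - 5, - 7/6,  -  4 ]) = [- 10, - 9.38,-5 , - 4 , -2, - 2, - 7/6, 1/5,1/3 , 1/3 , 1 , 2,  6,6, 7,7,8, 8 ] 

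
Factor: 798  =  2^1*3^1*7^1*19^1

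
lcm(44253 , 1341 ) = 44253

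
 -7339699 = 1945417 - 9285116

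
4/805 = 4/805 = 0.00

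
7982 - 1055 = 6927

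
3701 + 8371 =12072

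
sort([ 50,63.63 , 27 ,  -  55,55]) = [-55, 27,  50,55,63.63] 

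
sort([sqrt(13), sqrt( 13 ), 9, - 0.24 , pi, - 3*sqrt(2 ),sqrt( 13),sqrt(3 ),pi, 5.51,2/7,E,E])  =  [-3*sqrt(2),  -  0.24,2/7,sqrt( 3),E,E,pi,pi,  sqrt(13),sqrt( 13),sqrt( 13 ),5.51,  9]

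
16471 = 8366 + 8105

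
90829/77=1179 + 46/77=1179.60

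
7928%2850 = 2228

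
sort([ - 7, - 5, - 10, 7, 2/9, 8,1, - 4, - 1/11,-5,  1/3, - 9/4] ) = [ - 10, - 7, - 5, - 5, - 4, - 9/4, - 1/11,2/9,1/3, 1, 7,  8]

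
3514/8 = 1757/4 = 439.25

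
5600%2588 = 424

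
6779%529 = 431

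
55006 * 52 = 2860312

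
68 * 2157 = 146676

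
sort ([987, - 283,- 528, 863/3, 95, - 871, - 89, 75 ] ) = [ - 871,-528, - 283, - 89, 75,95,863/3, 987]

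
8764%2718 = 610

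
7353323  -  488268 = 6865055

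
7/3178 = 1/454 = 0.00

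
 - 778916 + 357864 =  - 421052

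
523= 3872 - 3349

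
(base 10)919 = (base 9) 1231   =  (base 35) q9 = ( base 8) 1627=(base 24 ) 1e7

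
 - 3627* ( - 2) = 7254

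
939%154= 15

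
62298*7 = 436086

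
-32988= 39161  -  72149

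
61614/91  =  8802/13 = 677.08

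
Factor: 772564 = 2^2 * 13^1*83^1*179^1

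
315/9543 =105/3181 = 0.03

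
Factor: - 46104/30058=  - 204/133=- 2^2*3^1 * 7^( - 1) * 17^1*19^( - 1)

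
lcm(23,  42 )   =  966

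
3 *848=2544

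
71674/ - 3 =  - 23892 + 2/3 = - 23891.33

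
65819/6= 10969+5/6 =10969.83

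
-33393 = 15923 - 49316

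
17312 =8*2164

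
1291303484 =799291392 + 492012092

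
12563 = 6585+5978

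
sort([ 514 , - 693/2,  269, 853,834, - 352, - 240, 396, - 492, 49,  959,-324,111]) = [-492, - 352,-693/2, - 324, - 240, 49,  111,269 , 396,514,834,853,959] 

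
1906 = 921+985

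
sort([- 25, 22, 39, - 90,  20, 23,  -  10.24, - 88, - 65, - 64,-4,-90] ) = [ - 90, - 90, - 88,-65,-64, - 25, -10.24, -4,20, 22, 23, 39 ] 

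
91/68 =1 + 23/68 = 1.34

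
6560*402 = 2637120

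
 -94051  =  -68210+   -  25841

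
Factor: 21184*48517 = 2^6 * 7^1*29^1*239^1*331^1 = 1027784128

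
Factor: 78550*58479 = 4593525450 = 2^1*3^1*5^2*101^1*193^1*1571^1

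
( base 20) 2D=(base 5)203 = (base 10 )53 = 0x35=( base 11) 49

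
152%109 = 43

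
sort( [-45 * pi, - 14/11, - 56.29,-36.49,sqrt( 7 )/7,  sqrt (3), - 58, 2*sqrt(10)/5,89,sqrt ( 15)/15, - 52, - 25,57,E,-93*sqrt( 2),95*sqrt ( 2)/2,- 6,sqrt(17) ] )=[ - 45* pi, - 93*sqrt ( 2), - 58, - 56.29, - 52,- 36.49, - 25, - 6, - 14/11,sqrt(  15 )/15,sqrt(7)/7, 2 * sqrt( 10 ) /5,sqrt( 3),E,sqrt ( 17),57,95 * sqrt( 2)/2, 89 ] 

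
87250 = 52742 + 34508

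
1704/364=4 + 62/91 = 4.68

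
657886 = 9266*71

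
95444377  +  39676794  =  135121171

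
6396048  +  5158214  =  11554262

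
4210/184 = 2105/92 =22.88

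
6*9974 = 59844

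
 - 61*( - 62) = 3782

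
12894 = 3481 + 9413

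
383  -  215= 168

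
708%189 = 141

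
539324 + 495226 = 1034550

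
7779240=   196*39690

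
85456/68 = 21364/17= 1256.71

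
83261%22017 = 17210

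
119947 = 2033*59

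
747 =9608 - 8861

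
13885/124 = 111 + 121/124 = 111.98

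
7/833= 1/119 = 0.01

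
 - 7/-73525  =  7/73525 = 0.00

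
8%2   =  0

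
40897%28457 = 12440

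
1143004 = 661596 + 481408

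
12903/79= 163 + 26/79 = 163.33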